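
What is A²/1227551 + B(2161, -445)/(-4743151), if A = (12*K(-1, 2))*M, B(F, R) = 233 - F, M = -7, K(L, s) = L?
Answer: 35834391784/5822459753201 ≈ 0.0061545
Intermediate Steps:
A = 84 (A = (12*(-1))*(-7) = -12*(-7) = 84)
A²/1227551 + B(2161, -445)/(-4743151) = 84²/1227551 + (233 - 1*2161)/(-4743151) = 7056*(1/1227551) + (233 - 2161)*(-1/4743151) = 7056/1227551 - 1928*(-1/4743151) = 7056/1227551 + 1928/4743151 = 35834391784/5822459753201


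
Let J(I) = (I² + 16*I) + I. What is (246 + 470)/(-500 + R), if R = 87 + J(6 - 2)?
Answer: -716/329 ≈ -2.1763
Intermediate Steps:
J(I) = I² + 17*I
R = 171 (R = 87 + (6 - 2)*(17 + (6 - 2)) = 87 + 4*(17 + 4) = 87 + 4*21 = 87 + 84 = 171)
(246 + 470)/(-500 + R) = (246 + 470)/(-500 + 171) = 716/(-329) = 716*(-1/329) = -716/329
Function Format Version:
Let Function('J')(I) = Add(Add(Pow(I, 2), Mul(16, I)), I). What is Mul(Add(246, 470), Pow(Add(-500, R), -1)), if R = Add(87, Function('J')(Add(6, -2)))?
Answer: Rational(-716, 329) ≈ -2.1763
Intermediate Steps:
Function('J')(I) = Add(Pow(I, 2), Mul(17, I))
R = 171 (R = Add(87, Mul(Add(6, -2), Add(17, Add(6, -2)))) = Add(87, Mul(4, Add(17, 4))) = Add(87, Mul(4, 21)) = Add(87, 84) = 171)
Mul(Add(246, 470), Pow(Add(-500, R), -1)) = Mul(Add(246, 470), Pow(Add(-500, 171), -1)) = Mul(716, Pow(-329, -1)) = Mul(716, Rational(-1, 329)) = Rational(-716, 329)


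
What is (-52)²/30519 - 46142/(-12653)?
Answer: 1442421410/386156907 ≈ 3.7353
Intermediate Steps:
(-52)²/30519 - 46142/(-12653) = 2704*(1/30519) - 46142*(-1/12653) = 2704/30519 + 46142/12653 = 1442421410/386156907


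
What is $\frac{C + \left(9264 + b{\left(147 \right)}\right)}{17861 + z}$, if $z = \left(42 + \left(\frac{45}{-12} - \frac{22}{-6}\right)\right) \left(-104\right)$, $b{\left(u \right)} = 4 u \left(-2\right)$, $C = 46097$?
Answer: $\frac{32511}{8101} \approx 4.0132$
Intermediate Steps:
$b{\left(u \right)} = - 8 u$
$z = - \frac{13078}{3}$ ($z = \left(42 + \left(45 \left(- \frac{1}{12}\right) - - \frac{11}{3}\right)\right) \left(-104\right) = \left(42 + \left(- \frac{15}{4} + \frac{11}{3}\right)\right) \left(-104\right) = \left(42 - \frac{1}{12}\right) \left(-104\right) = \frac{503}{12} \left(-104\right) = - \frac{13078}{3} \approx -4359.3$)
$\frac{C + \left(9264 + b{\left(147 \right)}\right)}{17861 + z} = \frac{46097 + \left(9264 - 1176\right)}{17861 - \frac{13078}{3}} = \frac{46097 + \left(9264 - 1176\right)}{\frac{40505}{3}} = \left(46097 + 8088\right) \frac{3}{40505} = 54185 \cdot \frac{3}{40505} = \frac{32511}{8101}$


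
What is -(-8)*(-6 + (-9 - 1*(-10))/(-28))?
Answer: -338/7 ≈ -48.286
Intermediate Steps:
-(-8)*(-6 + (-9 - 1*(-10))/(-28)) = -(-8)*(-6 + (-9 + 10)*(-1/28)) = -(-8)*(-6 + 1*(-1/28)) = -(-8)*(-6 - 1/28) = -(-8)*(-169)/28 = -1*338/7 = -338/7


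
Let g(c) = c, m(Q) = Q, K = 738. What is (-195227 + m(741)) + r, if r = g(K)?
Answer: -193748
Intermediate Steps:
r = 738
(-195227 + m(741)) + r = (-195227 + 741) + 738 = -194486 + 738 = -193748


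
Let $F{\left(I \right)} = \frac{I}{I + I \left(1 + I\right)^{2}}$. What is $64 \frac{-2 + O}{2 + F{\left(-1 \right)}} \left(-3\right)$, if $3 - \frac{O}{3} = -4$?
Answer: $-1216$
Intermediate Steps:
$O = 21$ ($O = 9 - -12 = 9 + 12 = 21$)
$64 \frac{-2 + O}{2 + F{\left(-1 \right)}} \left(-3\right) = 64 \frac{-2 + 21}{2 + \frac{1}{1 + \left(1 - 1\right)^{2}}} \left(-3\right) = 64 \frac{19}{2 + \frac{1}{1 + 0^{2}}} \left(-3\right) = 64 \frac{19}{2 + \frac{1}{1 + 0}} \left(-3\right) = 64 \frac{19}{2 + 1^{-1}} \left(-3\right) = 64 \frac{19}{2 + 1} \left(-3\right) = 64 \cdot \frac{19}{3} \left(-3\right) = 64 \left(-19\right) = -1216$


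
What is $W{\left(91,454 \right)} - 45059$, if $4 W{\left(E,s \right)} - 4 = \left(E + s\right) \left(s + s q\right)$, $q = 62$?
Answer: $\frac{7703929}{2} \approx 3.852 \cdot 10^{6}$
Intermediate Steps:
$W{\left(E,s \right)} = 1 + \frac{63 s \left(E + s\right)}{4}$ ($W{\left(E,s \right)} = 1 + \frac{\left(E + s\right) \left(s + s 62\right)}{4} = 1 + \frac{\left(E + s\right) \left(s + 62 s\right)}{4} = 1 + \frac{\left(E + s\right) 63 s}{4} = 1 + \frac{63 s \left(E + s\right)}{4}$)
$W{\left(91,454 \right)} - 45059 = \left(1 + \frac{63 \cdot 454^{2}}{4} + \frac{63}{4} \cdot 91 \cdot 454\right) - 45059 = \left(1 + \frac{63}{4} \cdot 206116 + \frac{1301391}{2}\right) - 45059 = \left(1 + 3246327 + \frac{1301391}{2}\right) - 45059 = \frac{7794047}{2} - 45059 = \frac{7703929}{2}$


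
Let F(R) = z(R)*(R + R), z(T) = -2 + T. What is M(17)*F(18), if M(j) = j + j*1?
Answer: 19584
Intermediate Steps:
F(R) = 2*R*(-2 + R) (F(R) = (-2 + R)*(R + R) = (-2 + R)*(2*R) = 2*R*(-2 + R))
M(j) = 2*j (M(j) = j + j = 2*j)
M(17)*F(18) = (2*17)*(2*18*(-2 + 18)) = 34*(2*18*16) = 34*576 = 19584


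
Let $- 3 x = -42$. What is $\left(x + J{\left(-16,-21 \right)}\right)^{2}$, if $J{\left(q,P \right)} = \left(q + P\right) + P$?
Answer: $1936$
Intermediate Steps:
$x = 14$ ($x = \left(- \frac{1}{3}\right) \left(-42\right) = 14$)
$J{\left(q,P \right)} = q + 2 P$ ($J{\left(q,P \right)} = \left(P + q\right) + P = q + 2 P$)
$\left(x + J{\left(-16,-21 \right)}\right)^{2} = \left(14 + \left(-16 + 2 \left(-21\right)\right)\right)^{2} = \left(14 - 58\right)^{2} = \left(-44\right)^{2} = 1936$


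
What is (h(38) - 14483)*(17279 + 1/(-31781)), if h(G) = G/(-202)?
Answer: -803288792282196/3209881 ≈ -2.5026e+8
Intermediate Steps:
h(G) = -G/202 (h(G) = G*(-1/202) = -G/202)
(h(38) - 14483)*(17279 + 1/(-31781)) = (-1/202*38 - 14483)*(17279 + 1/(-31781)) = (-19/101 - 14483)*(17279 - 1/31781) = -1462802/101*549143898/31781 = -803288792282196/3209881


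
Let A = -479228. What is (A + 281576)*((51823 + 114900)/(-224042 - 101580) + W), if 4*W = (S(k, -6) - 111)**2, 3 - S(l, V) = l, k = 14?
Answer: -119725004904414/162811 ≈ -7.3536e+8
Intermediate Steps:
S(l, V) = 3 - l
W = 3721 (W = ((3 - 1*14) - 111)**2/4 = ((3 - 14) - 111)**2/4 = (-11 - 111)**2/4 = (1/4)*(-122)**2 = (1/4)*14884 = 3721)
(A + 281576)*((51823 + 114900)/(-224042 - 101580) + W) = (-479228 + 281576)*((51823 + 114900)/(-224042 - 101580) + 3721) = -197652*(166723/(-325622) + 3721) = -197652*(166723*(-1/325622) + 3721) = -197652*(-166723/325622 + 3721) = -197652*1211472739/325622 = -119725004904414/162811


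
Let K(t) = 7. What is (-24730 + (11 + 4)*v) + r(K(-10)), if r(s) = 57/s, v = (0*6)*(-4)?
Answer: -173053/7 ≈ -24722.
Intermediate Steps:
v = 0 (v = 0*(-4) = 0)
(-24730 + (11 + 4)*v) + r(K(-10)) = (-24730 + (11 + 4)*0) + 57/7 = (-24730 + 15*0) + 57*(⅐) = (-24730 + 0) + 57/7 = -24730 + 57/7 = -173053/7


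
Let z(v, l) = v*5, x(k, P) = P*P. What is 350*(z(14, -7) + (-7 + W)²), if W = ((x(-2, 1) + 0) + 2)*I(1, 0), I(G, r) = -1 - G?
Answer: 83650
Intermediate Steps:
x(k, P) = P²
z(v, l) = 5*v
W = -6 (W = ((1² + 0) + 2)*(-1 - 1*1) = ((1 + 0) + 2)*(-1 - 1) = (1 + 2)*(-2) = 3*(-2) = -6)
350*(z(14, -7) + (-7 + W)²) = 350*(5*14 + (-7 - 6)²) = 350*(70 + (-13)²) = 350*(70 + 169) = 350*239 = 83650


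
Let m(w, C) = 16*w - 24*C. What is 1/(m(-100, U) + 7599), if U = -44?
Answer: 1/7055 ≈ 0.00014174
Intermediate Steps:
m(w, C) = -24*C + 16*w
1/(m(-100, U) + 7599) = 1/((-24*(-44) + 16*(-100)) + 7599) = 1/((1056 - 1600) + 7599) = 1/(-544 + 7599) = 1/7055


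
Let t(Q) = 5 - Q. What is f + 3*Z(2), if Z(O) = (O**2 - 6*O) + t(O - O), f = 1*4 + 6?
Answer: 1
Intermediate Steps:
f = 10 (f = 4 + 6 = 10)
Z(O) = 5 + O**2 - 6*O (Z(O) = (O**2 - 6*O) + (5 - (O - O)) = (O**2 - 6*O) + (5 - 1*0) = (O**2 - 6*O) + (5 + 0) = (O**2 - 6*O) + 5 = 5 + O**2 - 6*O)
f + 3*Z(2) = 10 + 3*(5 + 2**2 - 6*2) = 10 + 3*(5 + 4 - 12) = 10 + 3*(-3) = 10 - 9 = 1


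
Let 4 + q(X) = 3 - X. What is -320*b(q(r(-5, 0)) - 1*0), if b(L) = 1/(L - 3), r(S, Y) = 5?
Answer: 320/9 ≈ 35.556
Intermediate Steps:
q(X) = -1 - X (q(X) = -4 + (3 - X) = -1 - X)
b(L) = 1/(-3 + L)
-320*b(q(r(-5, 0)) - 1*0) = -320/(-3 + ((-1 - 1*5) - 1*0)) = -320/(-3 + ((-1 - 5) + 0)) = -320/(-3 + (-6 + 0)) = -320/(-3 - 6) = -320/(-9) = -320*(-⅑) = 320/9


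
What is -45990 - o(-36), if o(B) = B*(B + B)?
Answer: -48582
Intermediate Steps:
o(B) = 2*B² (o(B) = B*(2*B) = 2*B²)
-45990 - o(-36) = -45990 - 2*(-36)² = -45990 - 2*1296 = -45990 - 1*2592 = -45990 - 2592 = -48582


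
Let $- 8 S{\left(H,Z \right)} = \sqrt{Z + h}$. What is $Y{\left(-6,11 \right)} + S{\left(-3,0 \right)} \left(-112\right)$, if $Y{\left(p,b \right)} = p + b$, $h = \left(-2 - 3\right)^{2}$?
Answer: $75$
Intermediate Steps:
$h = 25$ ($h = \left(-5\right)^{2} = 25$)
$S{\left(H,Z \right)} = - \frac{\sqrt{25 + Z}}{8}$ ($S{\left(H,Z \right)} = - \frac{\sqrt{Z + 25}}{8} = - \frac{\sqrt{25 + Z}}{8}$)
$Y{\left(p,b \right)} = b + p$
$Y{\left(-6,11 \right)} + S{\left(-3,0 \right)} \left(-112\right) = \left(11 - 6\right) + - \frac{\sqrt{25 + 0}}{8} \left(-112\right) = 5 + - \frac{\sqrt{25}}{8} \left(-112\right) = 5 + \left(- \frac{1}{8}\right) 5 \left(-112\right) = 5 - -70 = 5 + 70 = 75$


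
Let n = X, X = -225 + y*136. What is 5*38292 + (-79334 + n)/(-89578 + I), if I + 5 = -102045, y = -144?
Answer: 36689196023/191628 ≈ 1.9146e+5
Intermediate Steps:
X = -19809 (X = -225 - 144*136 = -225 - 19584 = -19809)
n = -19809
I = -102050 (I = -5 - 102045 = -102050)
5*38292 + (-79334 + n)/(-89578 + I) = 5*38292 + (-79334 - 19809)/(-89578 - 102050) = 191460 - 99143/(-191628) = 191460 - 99143*(-1/191628) = 191460 + 99143/191628 = 36689196023/191628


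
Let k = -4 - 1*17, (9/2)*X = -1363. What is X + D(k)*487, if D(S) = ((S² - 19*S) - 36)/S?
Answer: -1193726/63 ≈ -18948.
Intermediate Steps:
X = -2726/9 (X = (2/9)*(-1363) = -2726/9 ≈ -302.89)
k = -21 (k = -4 - 17 = -21)
D(S) = (-36 + S² - 19*S)/S
X + D(k)*487 = -2726/9 + (-19 - 21 - 36/(-21))*487 = -2726/9 + (-19 - 21 - 36*(-1/21))*487 = -2726/9 + (-19 - 21 + 12/7)*487 = -2726/9 - 268/7*487 = -2726/9 - 130516/7 = -1193726/63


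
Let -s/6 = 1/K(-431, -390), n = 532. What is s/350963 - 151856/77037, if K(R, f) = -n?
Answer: -14176692498137/7191878343846 ≈ -1.9712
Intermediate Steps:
K(R, f) = -532 (K(R, f) = -1*532 = -532)
s = 3/266 (s = -6/(-532) = -6*(-1/532) = 3/266 ≈ 0.011278)
s/350963 - 151856/77037 = (3/266)/350963 - 151856/77037 = (3/266)*(1/350963) - 151856*1/77037 = 3/93356158 - 151856/77037 = -14176692498137/7191878343846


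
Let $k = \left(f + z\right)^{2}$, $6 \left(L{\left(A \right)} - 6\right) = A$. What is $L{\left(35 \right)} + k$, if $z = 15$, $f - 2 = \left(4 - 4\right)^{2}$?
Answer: $\frac{1805}{6} \approx 300.83$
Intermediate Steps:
$L{\left(A \right)} = 6 + \frac{A}{6}$
$f = 2$ ($f = 2 + \left(4 - 4\right)^{2} = 2 + 0^{2} = 2 + 0 = 2$)
$k = 289$ ($k = \left(2 + 15\right)^{2} = 17^{2} = 289$)
$L{\left(35 \right)} + k = \left(6 + \frac{1}{6} \cdot 35\right) + 289 = \left(6 + \frac{35}{6}\right) + 289 = \frac{71}{6} + 289 = \frac{1805}{6}$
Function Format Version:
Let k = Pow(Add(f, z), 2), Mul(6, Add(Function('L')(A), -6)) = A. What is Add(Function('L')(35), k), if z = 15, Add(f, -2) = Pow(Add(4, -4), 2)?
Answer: Rational(1805, 6) ≈ 300.83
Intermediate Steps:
Function('L')(A) = Add(6, Mul(Rational(1, 6), A))
f = 2 (f = Add(2, Pow(Add(4, -4), 2)) = Add(2, Pow(0, 2)) = Add(2, 0) = 2)
k = 289 (k = Pow(Add(2, 15), 2) = Pow(17, 2) = 289)
Add(Function('L')(35), k) = Add(Add(6, Mul(Rational(1, 6), 35)), 289) = Add(Add(6, Rational(35, 6)), 289) = Add(Rational(71, 6), 289) = Rational(1805, 6)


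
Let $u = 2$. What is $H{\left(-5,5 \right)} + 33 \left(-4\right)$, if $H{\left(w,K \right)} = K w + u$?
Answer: $-155$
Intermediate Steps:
$H{\left(w,K \right)} = 2 + K w$ ($H{\left(w,K \right)} = K w + 2 = 2 + K w$)
$H{\left(-5,5 \right)} + 33 \left(-4\right) = \left(2 + 5 \left(-5\right)\right) + 33 \left(-4\right) = \left(2 - 25\right) - 132 = -23 - 132 = -155$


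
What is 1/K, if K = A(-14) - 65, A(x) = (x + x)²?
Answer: 1/719 ≈ 0.0013908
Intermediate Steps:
A(x) = 4*x² (A(x) = (2*x)² = 4*x²)
K = 719 (K = 4*(-14)² - 65 = 4*196 - 65 = 784 - 65 = 719)
1/K = 1/719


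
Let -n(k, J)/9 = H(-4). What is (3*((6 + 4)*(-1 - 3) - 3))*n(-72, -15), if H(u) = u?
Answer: -4644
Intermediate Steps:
n(k, J) = 36 (n(k, J) = -9*(-4) = 36)
(3*((6 + 4)*(-1 - 3) - 3))*n(-72, -15) = (3*((6 + 4)*(-1 - 3) - 3))*36 = (3*(10*(-4) - 3))*36 = (3*(-40 - 3))*36 = (3*(-43))*36 = -129*36 = -4644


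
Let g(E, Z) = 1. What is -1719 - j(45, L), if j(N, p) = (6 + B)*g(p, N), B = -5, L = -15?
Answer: -1720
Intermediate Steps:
j(N, p) = 1 (j(N, p) = (6 - 5)*1 = 1*1 = 1)
-1719 - j(45, L) = -1719 - 1*1 = -1719 - 1 = -1720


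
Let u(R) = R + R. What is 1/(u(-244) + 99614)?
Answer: 1/99126 ≈ 1.0088e-5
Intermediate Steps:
u(R) = 2*R
1/(u(-244) + 99614) = 1/(2*(-244) + 99614) = 1/(-488 + 99614) = 1/99126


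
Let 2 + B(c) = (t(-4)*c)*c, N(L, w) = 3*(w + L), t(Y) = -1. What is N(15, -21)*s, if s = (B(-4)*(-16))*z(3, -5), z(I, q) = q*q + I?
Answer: -145152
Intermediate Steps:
N(L, w) = 3*L + 3*w (N(L, w) = 3*(L + w) = 3*L + 3*w)
z(I, q) = I + q**2 (z(I, q) = q**2 + I = I + q**2)
B(c) = -2 - c**2 (B(c) = -2 + (-c)*c = -2 - c**2)
s = 8064 (s = ((-2 - 1*(-4)**2)*(-16))*(3 + (-5)**2) = ((-2 - 1*16)*(-16))*(3 + 25) = ((-2 - 16)*(-16))*28 = -18*(-16)*28 = 288*28 = 8064)
N(15, -21)*s = (3*15 + 3*(-21))*8064 = (45 - 63)*8064 = -18*8064 = -145152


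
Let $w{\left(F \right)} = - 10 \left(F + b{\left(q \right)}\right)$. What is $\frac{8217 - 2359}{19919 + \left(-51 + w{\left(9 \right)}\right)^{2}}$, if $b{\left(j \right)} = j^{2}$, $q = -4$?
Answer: $\frac{2929}{55260} \approx 0.053004$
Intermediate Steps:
$w{\left(F \right)} = -160 - 10 F$ ($w{\left(F \right)} = - 10 \left(F + \left(-4\right)^{2}\right) = - 10 \left(F + 16\right) = - 10 \left(16 + F\right) = -160 - 10 F$)
$\frac{8217 - 2359}{19919 + \left(-51 + w{\left(9 \right)}\right)^{2}} = \frac{8217 - 2359}{19919 + \left(-51 - 250\right)^{2}} = \frac{5858}{19919 + \left(-301\right)^{2}} = \frac{5858}{19919 + 90601} = \frac{5858}{110520} = 5858 \cdot \frac{1}{110520} = \frac{2929}{55260}$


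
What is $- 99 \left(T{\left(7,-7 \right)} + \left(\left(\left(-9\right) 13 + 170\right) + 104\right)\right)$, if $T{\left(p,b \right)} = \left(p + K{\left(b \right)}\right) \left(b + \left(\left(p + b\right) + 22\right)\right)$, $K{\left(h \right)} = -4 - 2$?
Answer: $-17028$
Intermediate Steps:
$K{\left(h \right)} = -6$ ($K{\left(h \right)} = -4 - 2 = -6$)
$T{\left(p,b \right)} = \left(-6 + p\right) \left(22 + p + 2 b\right)$ ($T{\left(p,b \right)} = \left(p - 6\right) \left(b + \left(\left(p + b\right) + 22\right)\right) = \left(-6 + p\right) \left(b + \left(\left(b + p\right) + 22\right)\right) = \left(-6 + p\right) \left(b + \left(22 + b + p\right)\right) = \left(-6 + p\right) \left(22 + p + 2 b\right)$)
$- 99 \left(T{\left(7,-7 \right)} + \left(\left(\left(-9\right) 13 + 170\right) + 104\right)\right) = - 99 \left(\left(-132 + 7^{2} - -84 + 16 \cdot 7 + 2 \left(-7\right) 7\right) + \left(\left(\left(-9\right) 13 + 170\right) + 104\right)\right) = - 99 \left(\left(-132 + 49 + 84 + 112 - 98\right) + \left(\left(-117 + 170\right) + 104\right)\right) = - 99 \left(15 + \left(53 + 104\right)\right) = - 99 \left(15 + 157\right) = \left(-99\right) 172 = -17028$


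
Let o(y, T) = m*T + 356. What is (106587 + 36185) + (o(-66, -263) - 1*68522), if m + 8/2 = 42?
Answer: 64612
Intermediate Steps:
m = 38 (m = -4 + 42 = 38)
o(y, T) = 356 + 38*T (o(y, T) = 38*T + 356 = 356 + 38*T)
(106587 + 36185) + (o(-66, -263) - 1*68522) = (106587 + 36185) + ((356 + 38*(-263)) - 1*68522) = 142772 + ((356 - 9994) - 68522) = 142772 + (-9638 - 68522) = 142772 - 78160 = 64612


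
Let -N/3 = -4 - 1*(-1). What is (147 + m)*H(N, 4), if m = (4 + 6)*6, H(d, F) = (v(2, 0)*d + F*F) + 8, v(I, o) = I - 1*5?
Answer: -621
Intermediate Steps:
v(I, o) = -5 + I (v(I, o) = I - 5 = -5 + I)
N = 9 (N = -3*(-4 - 1*(-1)) = -3*(-4 + 1) = -3*(-3) = 9)
H(d, F) = 8 + F**2 - 3*d (H(d, F) = ((-5 + 2)*d + F*F) + 8 = (-3*d + F**2) + 8 = (F**2 - 3*d) + 8 = 8 + F**2 - 3*d)
m = 60 (m = 10*6 = 60)
(147 + m)*H(N, 4) = (147 + 60)*(8 + 4**2 - 3*9) = 207*(8 + 16 - 27) = 207*(-3) = -621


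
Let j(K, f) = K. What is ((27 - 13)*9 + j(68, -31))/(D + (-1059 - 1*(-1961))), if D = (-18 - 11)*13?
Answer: 194/525 ≈ 0.36952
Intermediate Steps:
D = -377 (D = -29*13 = -377)
((27 - 13)*9 + j(68, -31))/(D + (-1059 - 1*(-1961))) = ((27 - 13)*9 + 68)/(-377 + (-1059 - 1*(-1961))) = (14*9 + 68)/(-377 + (-1059 + 1961)) = (126 + 68)/(-377 + 902) = 194/525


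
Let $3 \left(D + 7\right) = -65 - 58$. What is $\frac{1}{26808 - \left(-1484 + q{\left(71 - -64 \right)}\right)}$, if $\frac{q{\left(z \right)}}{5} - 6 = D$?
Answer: $\frac{1}{28502} \approx 3.5085 \cdot 10^{-5}$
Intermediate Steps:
$D = -48$ ($D = -7 + \frac{-65 - 58}{3} = -7 + \frac{1}{3} \left(-123\right) = -7 - 41 = -48$)
$q{\left(z \right)} = -210$ ($q{\left(z \right)} = 30 + 5 \left(-48\right) = 30 - 240 = -210$)
$\frac{1}{26808 - \left(-1484 + q{\left(71 - -64 \right)}\right)} = \frac{1}{26808 + \left(1484 - -210\right)} = \frac{1}{26808 + \left(1484 + 210\right)} = \frac{1}{26808 + 1694} = \frac{1}{28502}$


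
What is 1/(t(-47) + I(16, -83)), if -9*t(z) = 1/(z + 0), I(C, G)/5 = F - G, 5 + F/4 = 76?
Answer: 423/776206 ≈ 0.00054496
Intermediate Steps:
F = 284 (F = -20 + 4*76 = -20 + 304 = 284)
I(C, G) = 1420 - 5*G (I(C, G) = 5*(284 - G) = 1420 - 5*G)
t(z) = -1/(9*z) (t(z) = -1/(9*(z + 0)) = -1/(9*z))
1/(t(-47) + I(16, -83)) = 1/(-⅑/(-47) + (1420 - 5*(-83))) = 1/(-⅑*(-1/47) + (1420 + 415)) = 1/(1/423 + 1835) = 1/(776206/423) = 423/776206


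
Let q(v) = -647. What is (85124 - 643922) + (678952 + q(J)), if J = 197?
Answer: 119507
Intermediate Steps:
(85124 - 643922) + (678952 + q(J)) = (85124 - 643922) + (678952 - 647) = -558798 + 678305 = 119507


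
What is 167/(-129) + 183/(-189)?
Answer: -6130/2709 ≈ -2.2628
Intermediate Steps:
167/(-129) + 183/(-189) = 167*(-1/129) + 183*(-1/189) = -167/129 - 61/63 = -6130/2709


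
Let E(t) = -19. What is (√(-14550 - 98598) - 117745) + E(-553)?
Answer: -117764 + 6*I*√3143 ≈ -1.1776e+5 + 336.38*I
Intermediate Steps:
(√(-14550 - 98598) - 117745) + E(-553) = (√(-14550 - 98598) - 117745) - 19 = (√(-113148) - 117745) - 19 = (6*I*√3143 - 117745) - 19 = (-117745 + 6*I*√3143) - 19 = -117764 + 6*I*√3143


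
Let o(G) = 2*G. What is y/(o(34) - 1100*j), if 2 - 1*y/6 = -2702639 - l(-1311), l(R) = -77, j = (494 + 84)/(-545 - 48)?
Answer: 2403930678/169031 ≈ 14222.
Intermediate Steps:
j = -578/593 (j = 578/(-593) = 578*(-1/593) = -578/593 ≈ -0.97470)
y = 16215384 (y = 12 - 6*(-2702639 - 1*(-77)) = 12 - 6*(-2702639 + 77) = 12 - 6*(-2702562) = 12 + 16215372 = 16215384)
y/(o(34) - 1100*j) = 16215384/(2*34 - 1100*(-578/593)) = 16215384/(68 + 635800/593) = 16215384/(676124/593) = 16215384*(593/676124) = 2403930678/169031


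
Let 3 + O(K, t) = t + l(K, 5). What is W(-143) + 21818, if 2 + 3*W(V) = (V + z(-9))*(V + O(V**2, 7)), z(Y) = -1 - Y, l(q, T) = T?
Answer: 83542/3 ≈ 27847.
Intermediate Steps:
O(K, t) = 2 + t (O(K, t) = -3 + (t + 5) = -3 + (5 + t) = 2 + t)
W(V) = -2/3 + (8 + V)*(9 + V)/3 (W(V) = -2/3 + ((V + (-1 - 1*(-9)))*(V + (2 + 7)))/3 = -2/3 + ((V + (-1 + 9))*(V + 9))/3 = -2/3 + ((V + 8)*(9 + V))/3 = -2/3 + ((8 + V)*(9 + V))/3 = -2/3 + (8 + V)*(9 + V)/3)
W(-143) + 21818 = (70/3 + (1/3)*(-143)**2 + (17/3)*(-143)) + 21818 = (70/3 + (1/3)*20449 - 2431/3) + 21818 = (70/3 + 20449/3 - 2431/3) + 21818 = 18088/3 + 21818 = 83542/3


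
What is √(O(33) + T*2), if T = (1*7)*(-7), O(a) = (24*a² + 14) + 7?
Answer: √26059 ≈ 161.43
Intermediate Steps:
O(a) = 21 + 24*a² (O(a) = (14 + 24*a²) + 7 = 21 + 24*a²)
T = -49 (T = 7*(-7) = -49)
√(O(33) + T*2) = √((21 + 24*33²) - 49*2) = √((21 + 24*1089) - 98) = √((21 + 26136) - 98) = √(26157 - 98) = √26059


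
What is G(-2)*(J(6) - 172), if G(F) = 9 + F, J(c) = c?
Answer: -1162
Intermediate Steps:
G(-2)*(J(6) - 172) = (9 - 2)*(6 - 172) = 7*(-166) = -1162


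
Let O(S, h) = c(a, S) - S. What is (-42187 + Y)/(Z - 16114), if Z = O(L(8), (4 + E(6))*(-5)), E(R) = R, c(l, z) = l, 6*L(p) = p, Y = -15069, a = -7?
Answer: 171768/48367 ≈ 3.5513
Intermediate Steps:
L(p) = p/6
O(S, h) = -7 - S
Z = -25/3 (Z = -7 - 8/6 = -7 - 1*4/3 = -7 - 4/3 = -25/3 ≈ -8.3333)
(-42187 + Y)/(Z - 16114) = (-42187 - 15069)/(-25/3 - 16114) = -57256/(-48367/3) = -57256*(-3/48367) = 171768/48367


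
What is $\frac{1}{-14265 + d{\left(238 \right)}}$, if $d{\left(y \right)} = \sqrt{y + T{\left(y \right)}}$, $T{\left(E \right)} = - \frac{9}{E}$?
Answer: $- \frac{679014}{9686123383} - \frac{\sqrt{13479130}}{48430616915} \approx -7.0177 \cdot 10^{-5}$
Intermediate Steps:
$d{\left(y \right)} = \sqrt{y - \frac{9}{y}}$
$\frac{1}{-14265 + d{\left(238 \right)}} = \frac{1}{-14265 + \sqrt{238 - \frac{9}{238}}} = \frac{1}{-14265 + \sqrt{\frac{56635}{238}}} = \frac{1}{-14265 + \frac{\sqrt{13479130}}{238}}$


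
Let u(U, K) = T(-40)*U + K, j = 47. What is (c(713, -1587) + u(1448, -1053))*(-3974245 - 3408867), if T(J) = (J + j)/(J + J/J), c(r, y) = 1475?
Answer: -46676034064/39 ≈ -1.1968e+9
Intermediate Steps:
T(J) = (47 + J)/(1 + J) (T(J) = (J + 47)/(J + J/J) = (47 + J)/(J + 1) = (47 + J)/(1 + J))
u(U, K) = K - 7*U/39 (u(U, K) = ((47 - 40)/(1 - 40))*U + K = (7/(-39))*U + K = (-1/39*7)*U + K = -7*U/39 + K = K - 7*U/39)
(c(713, -1587) + u(1448, -1053))*(-3974245 - 3408867) = (1475 + (-1053 - 7/39*1448))*(-3974245 - 3408867) = (1475 + (-1053 - 10136/39))*(-7383112) = (1475 - 51203/39)*(-7383112) = (6322/39)*(-7383112) = -46676034064/39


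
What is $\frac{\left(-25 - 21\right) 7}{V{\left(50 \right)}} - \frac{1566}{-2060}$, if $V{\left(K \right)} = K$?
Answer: $- \frac{29251}{5150} \approx -5.6798$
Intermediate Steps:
$\frac{\left(-25 - 21\right) 7}{V{\left(50 \right)}} - \frac{1566}{-2060} = \frac{\left(-25 - 21\right) 7}{50} - \frac{1566}{-2060} = \left(-46\right) 7 \cdot \frac{1}{50} - - \frac{783}{1030} = \left(-322\right) \frac{1}{50} + \frac{783}{1030} = - \frac{161}{25} + \frac{783}{1030} = - \frac{29251}{5150}$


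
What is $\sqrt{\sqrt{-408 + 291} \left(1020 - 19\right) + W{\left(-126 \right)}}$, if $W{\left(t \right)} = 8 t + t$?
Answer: $\sqrt{-1134 + 3003 i \sqrt{13}} \approx 69.831 + 77.526 i$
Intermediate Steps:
$W{\left(t \right)} = 9 t$
$\sqrt{\sqrt{-408 + 291} \left(1020 - 19\right) + W{\left(-126 \right)}} = \sqrt{\sqrt{-408 + 291} \left(1020 - 19\right) + 9 \left(-126\right)} = \sqrt{\sqrt{-117} \cdot 1001 - 1134} = \sqrt{3 i \sqrt{13} \cdot 1001 - 1134} = \sqrt{3003 i \sqrt{13} - 1134} = \sqrt{-1134 + 3003 i \sqrt{13}}$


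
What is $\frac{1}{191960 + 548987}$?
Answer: $\frac{1}{740947} \approx 1.3496 \cdot 10^{-6}$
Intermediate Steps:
$\frac{1}{191960 + 548987} = \frac{1}{740947}$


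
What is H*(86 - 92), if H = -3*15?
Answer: 270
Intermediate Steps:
H = -45
H*(86 - 92) = -45*(86 - 92) = -45*(-6) = 270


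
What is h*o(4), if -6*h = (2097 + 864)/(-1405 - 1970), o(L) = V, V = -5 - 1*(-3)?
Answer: -329/1125 ≈ -0.29244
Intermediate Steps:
V = -2 (V = -5 + 3 = -2)
o(L) = -2
h = 329/2250 (h = -(2097 + 864)/(6*(-1405 - 1970)) = -987/(2*(-3375)) = -987*(-1)/(2*3375) = -⅙*(-329/375) = 329/2250 ≈ 0.14622)
h*o(4) = (329/2250)*(-2) = -329/1125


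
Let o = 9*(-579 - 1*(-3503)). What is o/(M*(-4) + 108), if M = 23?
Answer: 6579/4 ≈ 1644.8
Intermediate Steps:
o = 26316 (o = 9*(-579 + 3503) = 9*2924 = 26316)
o/(M*(-4) + 108) = 26316/(23*(-4) + 108) = 26316/(-92 + 108) = 26316/16 = 26316*(1/16) = 6579/4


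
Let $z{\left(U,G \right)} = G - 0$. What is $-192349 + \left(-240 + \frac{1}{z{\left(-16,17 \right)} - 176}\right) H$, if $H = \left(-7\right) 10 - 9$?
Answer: $- \frac{27568772}{159} \approx -1.7339 \cdot 10^{5}$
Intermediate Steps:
$z{\left(U,G \right)} = G$ ($z{\left(U,G \right)} = G + 0 = G$)
$H = -79$ ($H = -70 - 9 = -79$)
$-192349 + \left(-240 + \frac{1}{z{\left(-16,17 \right)} - 176}\right) H = -192349 + \left(-240 + \frac{1}{17 - 176}\right) \left(-79\right) = -192349 + \left(-240 + \frac{1}{-159}\right) \left(-79\right) = -192349 + \left(-240 - \frac{1}{159}\right) \left(-79\right) = -192349 - - \frac{3014719}{159} = -192349 + \frac{3014719}{159} = - \frac{27568772}{159}$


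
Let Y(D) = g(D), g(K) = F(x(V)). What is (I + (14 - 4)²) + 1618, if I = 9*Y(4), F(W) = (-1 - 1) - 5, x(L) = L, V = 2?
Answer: 1655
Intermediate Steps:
F(W) = -7 (F(W) = -2 - 5 = -7)
g(K) = -7
Y(D) = -7
I = -63 (I = 9*(-7) = -63)
(I + (14 - 4)²) + 1618 = (-63 + (14 - 4)²) + 1618 = (-63 + 10²) + 1618 = (-63 + 100) + 1618 = 37 + 1618 = 1655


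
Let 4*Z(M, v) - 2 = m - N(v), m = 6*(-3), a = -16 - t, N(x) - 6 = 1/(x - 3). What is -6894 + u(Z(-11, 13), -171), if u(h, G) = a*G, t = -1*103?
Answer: -21771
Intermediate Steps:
t = -103
N(x) = 6 + 1/(-3 + x) (N(x) = 6 + 1/(x - 3) = 6 + 1/(-3 + x))
a = 87 (a = -16 - 1*(-103) = -16 + 103 = 87)
m = -18
Z(M, v) = -4 - (-17 + 6*v)/(4*(-3 + v)) (Z(M, v) = ½ + (-18 - (-17 + 6*v)/(-3 + v))/4 = ½ + (-9/2 - (-17 + 6*v)/(4*(-3 + v))) = -4 - (-17 + 6*v)/(4*(-3 + v)))
u(h, G) = 87*G
-6894 + u(Z(-11, 13), -171) = -6894 + 87*(-171) = -6894 - 14877 = -21771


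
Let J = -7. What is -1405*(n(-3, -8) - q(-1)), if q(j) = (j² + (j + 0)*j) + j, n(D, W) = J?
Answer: 11240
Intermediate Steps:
n(D, W) = -7
q(j) = j + 2*j² (q(j) = (j² + j*j) + j = (j² + j²) + j = 2*j² + j = j + 2*j²)
-1405*(n(-3, -8) - q(-1)) = -1405*(-7 - (-1)*(1 + 2*(-1))) = -1405*(-7 - (-1)*(1 - 2)) = -1405*(-7 - (-1)*(-1)) = -1405*(-7 - 1*1) = -1405*(-7 - 1) = -1405*(-8) = 11240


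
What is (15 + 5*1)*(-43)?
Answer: -860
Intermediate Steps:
(15 + 5*1)*(-43) = (15 + 5)*(-43) = 20*(-43) = -860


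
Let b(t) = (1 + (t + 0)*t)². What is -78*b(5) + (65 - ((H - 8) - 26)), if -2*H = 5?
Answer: -105253/2 ≈ -52627.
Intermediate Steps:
H = -5/2 (H = -½*5 = -5/2 ≈ -2.5000)
b(t) = (1 + t²)² (b(t) = (1 + t*t)² = (1 + t²)²)
-78*b(5) + (65 - ((H - 8) - 26)) = -78*(1 + 5²)² + (65 - ((-5/2 - 8) - 26)) = -78*(1 + 25)² + (65 - (-21/2 - 26)) = -78*26² + (65 - 1*(-73/2)) = -78*676 + (65 + 73/2) = -52728 + 203/2 = -105253/2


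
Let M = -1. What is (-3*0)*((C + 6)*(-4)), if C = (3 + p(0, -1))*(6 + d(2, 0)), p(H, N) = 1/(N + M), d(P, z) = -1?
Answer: 0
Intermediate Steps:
p(H, N) = 1/(-1 + N) (p(H, N) = 1/(N - 1) = 1/(-1 + N))
C = 25/2 (C = (3 + 1/(-1 - 1))*(6 - 1) = (3 + 1/(-2))*5 = (3 - ½)*5 = (5/2)*5 = 25/2 ≈ 12.500)
(-3*0)*((C + 6)*(-4)) = (-3*0)*((25/2 + 6)*(-4)) = 0*((37/2)*(-4)) = 0*(-74) = 0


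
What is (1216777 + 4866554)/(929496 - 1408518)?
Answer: -2027777/159674 ≈ -12.699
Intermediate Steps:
(1216777 + 4866554)/(929496 - 1408518) = 6083331/(-479022) = 6083331*(-1/479022) = -2027777/159674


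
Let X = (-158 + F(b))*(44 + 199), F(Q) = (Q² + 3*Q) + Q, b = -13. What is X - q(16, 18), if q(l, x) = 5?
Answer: -9968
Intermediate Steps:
F(Q) = Q² + 4*Q
X = -9963 (X = (-158 - 13*(4 - 13))*(44 + 199) = (-158 - 13*(-9))*243 = (-158 + 117)*243 = -41*243 = -9963)
X - q(16, 18) = -9963 - 1*5 = -9963 - 5 = -9968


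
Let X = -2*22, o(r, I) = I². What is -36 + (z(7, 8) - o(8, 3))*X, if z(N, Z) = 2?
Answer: 272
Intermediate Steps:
X = -44
-36 + (z(7, 8) - o(8, 3))*X = -36 + (2 - 1*3²)*(-44) = -36 + (2 - 1*9)*(-44) = -36 + (2 - 9)*(-44) = -36 - 7*(-44) = -36 + 308 = 272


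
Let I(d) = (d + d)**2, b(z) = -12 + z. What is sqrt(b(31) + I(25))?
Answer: sqrt(2519) ≈ 50.190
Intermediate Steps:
I(d) = 4*d**2 (I(d) = (2*d)**2 = 4*d**2)
sqrt(b(31) + I(25)) = sqrt((-12 + 31) + 4*25**2) = sqrt(19 + 4*625) = sqrt(19 + 2500) = sqrt(2519)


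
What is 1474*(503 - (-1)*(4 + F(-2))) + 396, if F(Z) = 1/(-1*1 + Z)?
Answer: 2241668/3 ≈ 7.4722e+5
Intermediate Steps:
F(Z) = 1/(-1 + Z)
1474*(503 - (-1)*(4 + F(-2))) + 396 = 1474*(503 - (-1)*(4 + 1/(-1 - 2))) + 396 = 1474*(503 - (-1)*(4 + 1/(-3))) + 396 = 1474*(503 - (-1)*(4 - ⅓)) + 396 = 1474*(503 - (-1)*11/3) + 396 = 1474*(503 - 1*(-11/3)) + 396 = 1474*(503 + 11/3) + 396 = 1474*(1520/3) + 396 = 2240480/3 + 396 = 2241668/3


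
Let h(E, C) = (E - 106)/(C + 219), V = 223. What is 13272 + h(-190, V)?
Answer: 2932964/221 ≈ 13271.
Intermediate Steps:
h(E, C) = (-106 + E)/(219 + C)
13272 + h(-190, V) = 13272 + (-106 - 190)/(219 + 223) = 13272 - 296/442 = 13272 + (1/442)*(-296) = 13272 - 148/221 = 2932964/221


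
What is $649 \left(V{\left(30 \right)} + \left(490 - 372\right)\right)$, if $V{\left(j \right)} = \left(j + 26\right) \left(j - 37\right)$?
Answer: $-177826$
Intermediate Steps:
$V{\left(j \right)} = \left(-37 + j\right) \left(26 + j\right)$ ($V{\left(j \right)} = \left(26 + j\right) \left(-37 + j\right) = \left(-37 + j\right) \left(26 + j\right)$)
$649 \left(V{\left(30 \right)} + \left(490 - 372\right)\right) = 649 \left(\left(-962 + 30^{2} - 330\right) + \left(490 - 372\right)\right) = 649 \left(\left(-962 + 900 - 330\right) + 118\right) = 649 \left(-392 + 118\right) = 649 \left(-274\right) = -177826$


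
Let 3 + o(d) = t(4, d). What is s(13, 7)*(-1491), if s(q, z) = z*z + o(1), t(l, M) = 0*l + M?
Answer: -70077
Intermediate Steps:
t(l, M) = M (t(l, M) = 0 + M = M)
o(d) = -3 + d
s(q, z) = -2 + z**2 (s(q, z) = z*z + (-3 + 1) = z**2 - 2 = -2 + z**2)
s(13, 7)*(-1491) = (-2 + 7**2)*(-1491) = (-2 + 49)*(-1491) = 47*(-1491) = -70077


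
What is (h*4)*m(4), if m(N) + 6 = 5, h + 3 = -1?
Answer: 16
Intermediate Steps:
h = -4 (h = -3 - 1 = -4)
m(N) = -1 (m(N) = -6 + 5 = -1)
(h*4)*m(4) = -4*4*(-1) = -16*(-1) = 16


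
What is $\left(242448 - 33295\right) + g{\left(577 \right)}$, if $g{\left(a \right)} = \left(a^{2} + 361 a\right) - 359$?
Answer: $750020$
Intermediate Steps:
$g{\left(a \right)} = -359 + a^{2} + 361 a$
$\left(242448 - 33295\right) + g{\left(577 \right)} = \left(242448 - 33295\right) + \left(-359 + 577^{2} + 361 \cdot 577\right) = 209153 + \left(-359 + 332929 + 208297\right) = 209153 + 540867 = 750020$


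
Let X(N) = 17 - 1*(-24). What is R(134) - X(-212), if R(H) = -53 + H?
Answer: 40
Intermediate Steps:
X(N) = 41 (X(N) = 17 + 24 = 41)
R(134) - X(-212) = (-53 + 134) - 1*41 = 81 - 41 = 40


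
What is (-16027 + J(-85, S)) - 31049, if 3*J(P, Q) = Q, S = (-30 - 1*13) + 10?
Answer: -47087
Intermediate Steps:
S = -33 (S = (-30 - 13) + 10 = -43 + 10 = -33)
J(P, Q) = Q/3
(-16027 + J(-85, S)) - 31049 = (-16027 + (1/3)*(-33)) - 31049 = (-16027 - 11) - 31049 = -16038 - 31049 = -47087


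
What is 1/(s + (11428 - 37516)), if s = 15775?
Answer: -1/10313 ≈ -9.6965e-5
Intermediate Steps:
1/(s + (11428 - 37516)) = 1/(15775 + (11428 - 37516)) = 1/(15775 - 26088) = 1/(-10313) = -1/10313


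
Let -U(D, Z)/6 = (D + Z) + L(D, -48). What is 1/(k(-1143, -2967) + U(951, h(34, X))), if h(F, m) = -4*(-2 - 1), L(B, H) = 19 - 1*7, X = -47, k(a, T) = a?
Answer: -1/6993 ≈ -0.00014300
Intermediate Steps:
L(B, H) = 12 (L(B, H) = 19 - 7 = 12)
h(F, m) = 12 (h(F, m) = -4*(-3) = 12)
U(D, Z) = -72 - 6*D - 6*Z (U(D, Z) = -6*((D + Z) + 12) = -6*(12 + D + Z) = -72 - 6*D - 6*Z)
1/(k(-1143, -2967) + U(951, h(34, X))) = 1/(-1143 + (-72 - 6*951 - 6*12)) = 1/(-1143 + (-72 - 5706 - 72)) = 1/(-1143 - 5850) = 1/(-6993) = -1/6993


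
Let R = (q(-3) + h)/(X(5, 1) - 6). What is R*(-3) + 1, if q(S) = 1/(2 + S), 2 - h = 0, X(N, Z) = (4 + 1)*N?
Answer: 16/19 ≈ 0.84210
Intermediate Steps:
X(N, Z) = 5*N
h = 2 (h = 2 - 1*0 = 2 + 0 = 2)
R = 1/19 (R = (1/(2 - 3) + 2)/(5*5 - 6) = (1/(-1) + 2)/(25 - 6) = (-1 + 2)/19 = 1*(1/19) = 1/19 ≈ 0.052632)
R*(-3) + 1 = (1/19)*(-3) + 1 = -3/19 + 1 = 16/19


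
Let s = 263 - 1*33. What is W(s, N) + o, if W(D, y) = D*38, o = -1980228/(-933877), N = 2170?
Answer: 8164065208/933877 ≈ 8742.1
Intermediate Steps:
o = 1980228/933877 (o = -1980228*(-1/933877) = 1980228/933877 ≈ 2.1204)
s = 230 (s = 263 - 33 = 230)
W(D, y) = 38*D
W(s, N) + o = 38*230 + 1980228/933877 = 8740 + 1980228/933877 = 8164065208/933877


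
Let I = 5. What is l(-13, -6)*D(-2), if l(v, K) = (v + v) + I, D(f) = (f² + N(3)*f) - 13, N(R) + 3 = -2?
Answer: -21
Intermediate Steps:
N(R) = -5 (N(R) = -3 - 2 = -5)
D(f) = -13 + f² - 5*f (D(f) = (f² - 5*f) - 13 = -13 + f² - 5*f)
l(v, K) = 5 + 2*v (l(v, K) = (v + v) + 5 = 2*v + 5 = 5 + 2*v)
l(-13, -6)*D(-2) = (5 + 2*(-13))*(-13 + (-2)² - 5*(-2)) = (5 - 26)*(-13 + 4 + 10) = -21*1 = -21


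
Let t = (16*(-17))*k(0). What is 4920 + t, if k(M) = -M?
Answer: 4920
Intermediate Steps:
t = 0 (t = (16*(-17))*(-1*0) = -272*0 = 0)
4920 + t = 4920 + 0 = 4920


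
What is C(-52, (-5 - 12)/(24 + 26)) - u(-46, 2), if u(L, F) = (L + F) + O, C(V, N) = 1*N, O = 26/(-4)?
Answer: 1254/25 ≈ 50.160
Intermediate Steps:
O = -13/2 (O = 26*(-¼) = -13/2 ≈ -6.5000)
C(V, N) = N
u(L, F) = -13/2 + F + L (u(L, F) = (L + F) - 13/2 = (F + L) - 13/2 = -13/2 + F + L)
C(-52, (-5 - 12)/(24 + 26)) - u(-46, 2) = (-5 - 12)/(24 + 26) - (-13/2 + 2 - 46) = -17/50 - 1*(-101/2) = -17*1/50 + 101/2 = -17/50 + 101/2 = 1254/25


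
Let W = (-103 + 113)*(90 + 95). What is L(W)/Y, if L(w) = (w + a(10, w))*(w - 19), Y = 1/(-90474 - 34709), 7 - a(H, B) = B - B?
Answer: -425643105561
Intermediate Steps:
a(H, B) = 7 (a(H, B) = 7 - (B - B) = 7 - 1*0 = 7 + 0 = 7)
W = 1850 (W = 10*185 = 1850)
Y = -1/125183 (Y = 1/(-125183) = -1/125183 ≈ -7.9883e-6)
L(w) = (-19 + w)*(7 + w) (L(w) = (w + 7)*(w - 19) = (7 + w)*(-19 + w) = (-19 + w)*(7 + w))
L(W)/Y = (-133 + 1850² - 12*1850)/(-1/125183) = (-133 + 3422500 - 22200)*(-125183) = 3400167*(-125183) = -425643105561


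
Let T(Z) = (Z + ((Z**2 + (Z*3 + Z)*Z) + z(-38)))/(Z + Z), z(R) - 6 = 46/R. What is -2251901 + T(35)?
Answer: -427844457/190 ≈ -2.2518e+6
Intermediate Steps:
z(R) = 6 + 46/R
T(Z) = (91/19 + Z + 5*Z**2)/(2*Z) (T(Z) = (Z + ((Z**2 + (Z*3 + Z)*Z) + (6 + 46/(-38))))/(Z + Z) = (Z + ((Z**2 + (3*Z + Z)*Z) + (6 + 46*(-1/38))))/((2*Z)) = (Z + ((Z**2 + (4*Z)*Z) + (6 - 23/19)))*(1/(2*Z)) = (Z + ((Z**2 + 4*Z**2) + 91/19))*(1/(2*Z)) = (Z + (5*Z**2 + 91/19))*(1/(2*Z)) = (Z + (91/19 + 5*Z**2))*(1/(2*Z)) = (91/19 + Z + 5*Z**2)*(1/(2*Z)) = (91/19 + Z + 5*Z**2)/(2*Z))
-2251901 + T(35) = -2251901 + (1/38)*(91 + 19*35*(1 + 5*35))/35 = -2251901 + (1/38)*(1/35)*(91 + 19*35*(1 + 175)) = -2251901 + (1/38)*(1/35)*(91 + 19*35*176) = -2251901 + (1/38)*(1/35)*(91 + 117040) = -2251901 + (1/38)*(1/35)*117131 = -2251901 + 16733/190 = -427844457/190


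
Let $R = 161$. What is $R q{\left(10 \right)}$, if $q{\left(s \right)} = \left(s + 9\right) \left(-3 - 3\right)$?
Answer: $-18354$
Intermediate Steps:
$q{\left(s \right)} = -54 - 6 s$ ($q{\left(s \right)} = \left(9 + s\right) \left(-6\right) = -54 - 6 s$)
$R q{\left(10 \right)} = 161 \left(-54 - 60\right) = 161 \left(-114\right) = -18354$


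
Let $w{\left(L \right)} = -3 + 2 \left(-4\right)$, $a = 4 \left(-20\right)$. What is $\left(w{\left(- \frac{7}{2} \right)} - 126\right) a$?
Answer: $10960$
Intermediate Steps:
$a = -80$
$w{\left(L \right)} = -11$ ($w{\left(L \right)} = -3 - 8 = -11$)
$\left(w{\left(- \frac{7}{2} \right)} - 126\right) a = \left(-11 - 126\right) \left(-80\right) = \left(-137\right) \left(-80\right) = 10960$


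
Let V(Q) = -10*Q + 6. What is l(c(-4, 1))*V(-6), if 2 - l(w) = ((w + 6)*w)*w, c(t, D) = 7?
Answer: -41910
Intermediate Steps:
l(w) = 2 - w**2*(6 + w) (l(w) = 2 - (w + 6)*w*w = 2 - (6 + w)*w*w = 2 - w*(6 + w)*w = 2 - w**2*(6 + w))
V(Q) = 6 - 10*Q
l(c(-4, 1))*V(-6) = (2 - 1*7**3 - 6*7**2)*(6 - 10*(-6)) = (2 - 1*343 - 6*49)*(6 + 60) = (2 - 343 - 294)*66 = -635*66 = -41910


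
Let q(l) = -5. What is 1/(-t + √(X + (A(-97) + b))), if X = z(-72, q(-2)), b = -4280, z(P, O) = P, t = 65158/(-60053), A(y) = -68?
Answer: 1956466687/7972184590372 - 3606362809*I*√1105/7972184590372 ≈ 0.00024541 - 0.015037*I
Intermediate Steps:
t = -65158/60053 (t = 65158*(-1/60053) = -65158/60053 ≈ -1.0850)
X = -72
1/(-t + √(X + (A(-97) + b))) = 1/(-1*(-65158/60053) + √(-72 + (-68 - 4280))) = 1/(65158/60053 + √(-72 - 4348)) = 1/(65158/60053 + √(-4420)) = 1/(65158/60053 + 2*I*√1105)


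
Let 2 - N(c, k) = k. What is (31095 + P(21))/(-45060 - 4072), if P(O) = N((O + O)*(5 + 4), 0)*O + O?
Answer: -15579/24566 ≈ -0.63417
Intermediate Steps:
N(c, k) = 2 - k
P(O) = 3*O (P(O) = (2 - 1*0)*O + O = (2 + 0)*O + O = 2*O + O = 3*O)
(31095 + P(21))/(-45060 - 4072) = (31095 + 3*21)/(-45060 - 4072) = (31095 + 63)/(-49132) = 31158*(-1/49132) = -15579/24566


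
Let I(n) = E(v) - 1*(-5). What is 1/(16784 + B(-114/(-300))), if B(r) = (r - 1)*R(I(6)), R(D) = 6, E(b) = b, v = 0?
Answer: 25/419507 ≈ 5.9594e-5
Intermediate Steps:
I(n) = 5 (I(n) = 0 - 1*(-5) = 0 + 5 = 5)
B(r) = -6 + 6*r (B(r) = (r - 1)*6 = (-1 + r)*6 = -6 + 6*r)
1/(16784 + B(-114/(-300))) = 1/(16784 + (-6 + 6*(-114/(-300)))) = 1/(16784 + (-6 + 6*(-114*(-1/300)))) = 1/(16784 + (-6 + 6*(19/50))) = 1/(16784 + (-6 + 57/25)) = 1/(16784 - 93/25) = 1/(419507/25) = 25/419507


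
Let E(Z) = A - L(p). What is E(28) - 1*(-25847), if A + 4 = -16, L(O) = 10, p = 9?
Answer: 25817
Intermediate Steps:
A = -20 (A = -4 - 16 = -20)
E(Z) = -30 (E(Z) = -20 - 1*10 = -20 - 10 = -30)
E(28) - 1*(-25847) = -30 - 1*(-25847) = -30 + 25847 = 25817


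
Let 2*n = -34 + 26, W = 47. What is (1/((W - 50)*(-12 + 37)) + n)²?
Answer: 90601/5625 ≈ 16.107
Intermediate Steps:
n = -4 (n = (-34 + 26)/2 = (½)*(-8) = -4)
(1/((W - 50)*(-12 + 37)) + n)² = (1/((47 - 50)*(-12 + 37)) - 4)² = (1/(-3*25) - 4)² = (1/(-75) - 4)² = (-1/75 - 4)² = (-301/75)² = 90601/5625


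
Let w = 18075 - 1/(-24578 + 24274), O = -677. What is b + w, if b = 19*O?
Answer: 1584449/304 ≈ 5212.0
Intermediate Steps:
b = -12863 (b = 19*(-677) = -12863)
w = 5494801/304 (w = 18075 - 1/(-304) = 18075 - 1*(-1/304) = 18075 + 1/304 = 5494801/304 ≈ 18075.)
b + w = -12863 + 5494801/304 = 1584449/304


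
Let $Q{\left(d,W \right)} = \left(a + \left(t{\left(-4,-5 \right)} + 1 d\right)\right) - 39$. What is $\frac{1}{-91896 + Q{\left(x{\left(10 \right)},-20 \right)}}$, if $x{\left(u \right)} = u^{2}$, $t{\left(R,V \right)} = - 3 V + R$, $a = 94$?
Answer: $- \frac{1}{91730} \approx -1.0902 \cdot 10^{-5}$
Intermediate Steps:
$t{\left(R,V \right)} = R - 3 V$
$Q{\left(d,W \right)} = 66 + d$ ($Q{\left(d,W \right)} = \left(94 + \left(\left(-4 - -15\right) + 1 d\right)\right) - 39 = \left(94 + \left(\left(-4 + 15\right) + d\right)\right) - 39 = \left(94 + \left(11 + d\right)\right) - 39 = \left(105 + d\right) - 39 = 66 + d$)
$\frac{1}{-91896 + Q{\left(x{\left(10 \right)},-20 \right)}} = \frac{1}{-91896 + \left(66 + 10^{2}\right)} = \frac{1}{-91896 + \left(66 + 100\right)} = \frac{1}{-91896 + 166} = \frac{1}{-91730} = - \frac{1}{91730}$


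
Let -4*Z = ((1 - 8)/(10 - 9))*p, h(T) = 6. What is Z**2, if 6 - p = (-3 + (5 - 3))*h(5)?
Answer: 441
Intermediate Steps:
p = 12 (p = 6 - (-3 + (5 - 3))*6 = 6 - (-3 + 2)*6 = 6 - (-1)*6 = 6 - 1*(-6) = 6 + 6 = 12)
Z = 21 (Z = -(1 - 8)/(10 - 9)*12/4 = -(-7/1)*12/4 = -(-7*1)*12/4 = -(-7)*12/4 = -1/4*(-84) = 21)
Z**2 = 21**2 = 441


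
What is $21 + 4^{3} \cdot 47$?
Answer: $3029$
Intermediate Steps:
$21 + 4^{3} \cdot 47 = 21 + 64 \cdot 47 = 21 + 3008 = 3029$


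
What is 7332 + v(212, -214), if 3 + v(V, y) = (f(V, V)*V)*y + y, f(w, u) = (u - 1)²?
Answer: -2019821613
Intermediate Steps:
f(w, u) = (-1 + u)²
v(V, y) = -3 + y + V*y*(-1 + V)² (v(V, y) = -3 + (((-1 + V)²*V)*y + y) = -3 + ((V*(-1 + V)²)*y + y) = -3 + (V*y*(-1 + V)² + y) = -3 + (y + V*y*(-1 + V)²) = -3 + y + V*y*(-1 + V)²)
7332 + v(212, -214) = 7332 + (-3 - 214 + 212*(-214)*(-1 + 212)²) = 7332 + (-3 - 214 + 212*(-214)*211²) = 7332 + (-3 - 214 + 212*(-214)*44521) = 7332 + (-3 - 214 - 2019828728) = 7332 - 2019828945 = -2019821613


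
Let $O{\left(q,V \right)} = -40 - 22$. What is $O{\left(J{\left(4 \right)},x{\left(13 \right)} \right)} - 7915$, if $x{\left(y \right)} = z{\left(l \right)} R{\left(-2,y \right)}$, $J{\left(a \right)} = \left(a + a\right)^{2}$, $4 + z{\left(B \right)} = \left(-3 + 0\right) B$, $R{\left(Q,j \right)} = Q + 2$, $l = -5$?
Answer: $-7977$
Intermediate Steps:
$R{\left(Q,j \right)} = 2 + Q$
$z{\left(B \right)} = -4 - 3 B$ ($z{\left(B \right)} = -4 + \left(-3 + 0\right) B = -4 - 3 B$)
$J{\left(a \right)} = 4 a^{2}$ ($J{\left(a \right)} = \left(2 a\right)^{2} = 4 a^{2}$)
$x{\left(y \right)} = 0$ ($x{\left(y \right)} = \left(-4 - -15\right) \left(2 - 2\right) = \left(-4 + 15\right) 0 = 11 \cdot 0 = 0$)
$O{\left(q,V \right)} = -62$
$O{\left(J{\left(4 \right)},x{\left(13 \right)} \right)} - 7915 = -62 - 7915 = -7977$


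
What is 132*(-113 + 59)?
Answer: -7128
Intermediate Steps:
132*(-113 + 59) = 132*(-54) = -7128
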